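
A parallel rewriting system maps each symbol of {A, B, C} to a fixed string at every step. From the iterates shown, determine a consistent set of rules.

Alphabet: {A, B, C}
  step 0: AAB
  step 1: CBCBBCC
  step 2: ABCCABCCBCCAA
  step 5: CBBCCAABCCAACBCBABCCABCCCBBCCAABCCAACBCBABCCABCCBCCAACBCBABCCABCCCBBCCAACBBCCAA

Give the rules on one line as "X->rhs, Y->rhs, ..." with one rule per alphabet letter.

A->CB, B->BCC, C->A

  step 1 ⇒ step 2: CBCBBCC ⇒ A·BCC·A·BCC·BCC·A·A
    B ↦ BCC
    C ↦ A
  step 0 ⇒ step 1: AAB ⇒ CB·CB·BCC
    A ↦ CB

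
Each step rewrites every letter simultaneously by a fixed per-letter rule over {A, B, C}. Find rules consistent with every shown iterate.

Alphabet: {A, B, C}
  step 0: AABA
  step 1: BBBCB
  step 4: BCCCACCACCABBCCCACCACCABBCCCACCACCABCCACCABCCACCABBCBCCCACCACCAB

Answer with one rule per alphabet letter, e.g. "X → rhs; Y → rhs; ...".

A->B, B->BC, C->CCA

  step 0 ⇒ step 1: AABA ⇒ B·B·BC·B
    A ↦ B
    B ↦ BC
    C ↦ CCA  (constrained at step 1)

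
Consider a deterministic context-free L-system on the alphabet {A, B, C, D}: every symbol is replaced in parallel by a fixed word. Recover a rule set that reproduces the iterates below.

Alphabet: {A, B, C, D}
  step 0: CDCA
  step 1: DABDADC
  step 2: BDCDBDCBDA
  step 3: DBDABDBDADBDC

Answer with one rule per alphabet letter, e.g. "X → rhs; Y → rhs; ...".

  step 2 ⇒ step 3: BDCDBDCBDA ⇒ D·B·DA·B·D·B·DA·D·B·DC
    A ↦ DC
    B ↦ D
    C ↦ DA
    D ↦ B

A->DC, B->D, C->DA, D->B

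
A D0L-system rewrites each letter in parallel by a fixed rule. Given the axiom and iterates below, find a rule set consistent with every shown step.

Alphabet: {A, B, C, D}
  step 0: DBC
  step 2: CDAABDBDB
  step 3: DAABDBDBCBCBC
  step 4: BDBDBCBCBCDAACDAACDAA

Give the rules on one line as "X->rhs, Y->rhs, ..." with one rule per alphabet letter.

  step 3 ⇒ step 4: DAABDBDBCBCBC ⇒ B·DB·DB·C·B·C·B·C·DAA·C·DAA·C·DAA
    A ↦ DB
    B ↦ C
    C ↦ DAA
    D ↦ B

A->DB, B->C, C->DAA, D->B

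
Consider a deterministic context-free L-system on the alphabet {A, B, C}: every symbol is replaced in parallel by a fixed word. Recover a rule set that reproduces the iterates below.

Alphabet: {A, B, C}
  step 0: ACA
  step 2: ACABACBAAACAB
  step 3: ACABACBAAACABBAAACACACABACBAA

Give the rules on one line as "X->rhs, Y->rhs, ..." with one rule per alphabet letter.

A->AC, B->BAA, C->AB

  step 2 ⇒ step 3: ACABACBAAACAB ⇒ AC·AB·AC·BAA·AC·AB·BAA·AC·AC·AC·AB·AC·BAA
    A ↦ AC
    B ↦ BAA
    C ↦ AB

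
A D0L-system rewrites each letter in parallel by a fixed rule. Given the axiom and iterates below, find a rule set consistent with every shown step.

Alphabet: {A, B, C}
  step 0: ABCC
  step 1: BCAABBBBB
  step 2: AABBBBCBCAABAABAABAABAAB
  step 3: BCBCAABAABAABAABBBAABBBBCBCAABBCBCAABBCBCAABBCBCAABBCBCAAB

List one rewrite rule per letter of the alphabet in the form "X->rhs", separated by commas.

  step 2 ⇒ step 3: AABBBBCBCAABAABAABAABAAB ⇒ BC·BC·AAB·AAB·AAB·AAB·BB·AAB·BB·BC·BC·AAB·BC·BC·AAB·BC·BC·AAB·BC·BC·AAB·BC·BC·AAB
    A ↦ BC
    B ↦ AAB
    C ↦ BB

A->BC, B->AAB, C->BB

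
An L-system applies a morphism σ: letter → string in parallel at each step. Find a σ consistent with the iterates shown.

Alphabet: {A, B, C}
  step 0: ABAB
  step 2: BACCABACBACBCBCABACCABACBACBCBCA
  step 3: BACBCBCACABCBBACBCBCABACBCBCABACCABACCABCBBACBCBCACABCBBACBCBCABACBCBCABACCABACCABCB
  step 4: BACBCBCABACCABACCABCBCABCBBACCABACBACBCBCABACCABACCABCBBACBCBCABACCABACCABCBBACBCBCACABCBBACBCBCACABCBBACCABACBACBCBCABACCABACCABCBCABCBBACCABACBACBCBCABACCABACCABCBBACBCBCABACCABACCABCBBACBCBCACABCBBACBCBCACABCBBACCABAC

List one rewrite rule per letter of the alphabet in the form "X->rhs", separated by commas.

A->BCB, B->BAC, C->CA

  step 3 ⇒ step 4: BACBCBCACABCBBACBCBCABACBCBCABACCABACCABCBBACBCBCACABCBBACBCBCABACBCBCABACCABACCABCB ⇒ BAC·BCB·CA·BAC·CA·BAC·CA·BCB·CA·BCB·BAC·CA·BAC·BAC·BCB·CA·BAC·CA·BAC·CA·BCB·BAC·BCB·CA·BAC·CA·BAC·CA·BCB·BAC·BCB·CA·CA·BCB·BAC·BCB·CA·CA·BCB·BAC·CA·BAC·BAC·BCB·CA·BAC·CA·BAC·CA·BCB·CA·BCB·BAC·CA·BAC·BAC·BCB·CA·BAC·CA·BAC·CA·BCB·BAC·BCB·CA·BAC·CA·BAC·CA·BCB·BAC·BCB·CA·CA·BCB·BAC·BCB·CA·CA·BCB·BAC·CA·BAC
    A ↦ BCB
    B ↦ BAC
    C ↦ CA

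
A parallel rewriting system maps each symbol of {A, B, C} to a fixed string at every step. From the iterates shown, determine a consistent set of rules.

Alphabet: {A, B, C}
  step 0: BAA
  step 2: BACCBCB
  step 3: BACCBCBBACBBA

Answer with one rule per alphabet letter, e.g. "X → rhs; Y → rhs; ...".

  step 2 ⇒ step 3: BACCBCB ⇒ BA·C·CB·CB·BA·CB·BA
    A ↦ C
    B ↦ BA
    C ↦ CB

A->C, B->BA, C->CB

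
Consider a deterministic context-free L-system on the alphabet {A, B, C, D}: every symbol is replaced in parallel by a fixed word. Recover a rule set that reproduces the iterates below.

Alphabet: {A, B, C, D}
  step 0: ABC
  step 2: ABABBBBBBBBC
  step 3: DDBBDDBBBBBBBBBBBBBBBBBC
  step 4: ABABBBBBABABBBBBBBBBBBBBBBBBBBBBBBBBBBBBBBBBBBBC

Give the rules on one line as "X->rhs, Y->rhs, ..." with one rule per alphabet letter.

A->DD, B->BB, C->BC, D->AB

  step 3 ⇒ step 4: DDBBDDBBBBBBBBBBBBBBBBBC ⇒ AB·AB·BB·BB·AB·AB·BB·BB·BB·BB·BB·BB·BB·BB·BB·BB·BB·BB·BB·BB·BB·BB·BB·BC
    B ↦ BB
    C ↦ BC
    D ↦ AB
  step 2 ⇒ step 3: ABABBBBBBBBC ⇒ DD·BB·DD·BB·BB·BB·BB·BB·BB·BB·BB·BC
    A ↦ DD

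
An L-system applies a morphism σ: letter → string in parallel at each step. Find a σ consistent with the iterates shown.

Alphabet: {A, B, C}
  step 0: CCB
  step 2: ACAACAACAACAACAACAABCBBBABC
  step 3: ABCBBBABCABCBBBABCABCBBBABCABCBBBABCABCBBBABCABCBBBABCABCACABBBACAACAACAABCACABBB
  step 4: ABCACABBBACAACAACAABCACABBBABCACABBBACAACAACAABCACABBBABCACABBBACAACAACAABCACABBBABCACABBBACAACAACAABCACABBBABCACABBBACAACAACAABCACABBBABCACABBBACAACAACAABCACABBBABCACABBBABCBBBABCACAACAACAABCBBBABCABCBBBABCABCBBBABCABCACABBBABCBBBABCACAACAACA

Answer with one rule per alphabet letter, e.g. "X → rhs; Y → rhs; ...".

  step 3 ⇒ step 4: ABCBBBABCABCBBBABCABCBBBABCABCBBBABCABCBBBABCABCBBBABCABCACABBBACAACAACAABCACABBB ⇒ ABC·ACA·BBB·ACA·ACA·ACA·ABC·ACA·BBB·ABC·ACA·BBB·ACA·ACA·ACA·ABC·ACA·BBB·ABC·ACA·BBB·ACA·ACA·ACA·ABC·ACA·BBB·ABC·ACA·BBB·ACA·ACA·ACA·ABC·ACA·BBB·ABC·ACA·BBB·ACA·ACA·ACA·ABC·ACA·BBB·ABC·ACA·BBB·ACA·ACA·ACA·ABC·ACA·BBB·ABC·ACA·BBB·ABC·BBB·ABC·ACA·ACA·ACA·ABC·BBB·ABC·ABC·BBB·ABC·ABC·BBB·ABC·ABC·ACA·BBB·ABC·BBB·ABC·ACA·ACA·ACA
    A ↦ ABC
    B ↦ ACA
    C ↦ BBB

A->ABC, B->ACA, C->BBB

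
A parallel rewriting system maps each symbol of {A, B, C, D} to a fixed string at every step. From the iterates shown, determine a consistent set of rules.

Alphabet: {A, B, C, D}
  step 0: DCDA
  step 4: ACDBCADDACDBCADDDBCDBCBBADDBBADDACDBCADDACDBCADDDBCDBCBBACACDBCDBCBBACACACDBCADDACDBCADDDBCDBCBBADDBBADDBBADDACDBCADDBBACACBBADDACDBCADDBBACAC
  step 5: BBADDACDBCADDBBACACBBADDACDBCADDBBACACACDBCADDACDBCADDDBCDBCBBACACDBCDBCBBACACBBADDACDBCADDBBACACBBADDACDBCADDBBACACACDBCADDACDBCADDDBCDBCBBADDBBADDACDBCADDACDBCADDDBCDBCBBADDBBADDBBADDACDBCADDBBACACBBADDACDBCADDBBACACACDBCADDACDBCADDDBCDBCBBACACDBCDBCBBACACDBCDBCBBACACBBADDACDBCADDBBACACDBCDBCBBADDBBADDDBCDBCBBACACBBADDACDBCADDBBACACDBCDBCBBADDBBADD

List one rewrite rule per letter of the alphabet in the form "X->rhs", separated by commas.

  step 4 ⇒ step 5: ACDBCADDACDBCADDDBCDBCBBADDBBADDACDBCADDACDBCADDDBCDBCBBACACDBCDBCBBACACACDBCADDACDBCADDDBCDBCBBADDBBADDBBADDACDBCADDBBACACBBADDACDBCADDBBACAC ⇒ BB·ADD·AC·DBC·ADD·BB·AC·AC·BB·ADD·AC·DBC·ADD·BB·AC·AC·AC·DBC·ADD·AC·DBC·ADD·DBC·DBC·BB·AC·AC·DBC·DBC·BB·AC·AC·BB·ADD·AC·DBC·ADD·BB·AC·AC·BB·ADD·AC·DBC·ADD·BB·AC·AC·AC·DBC·ADD·AC·DBC·ADD·DBC·DBC·BB·ADD·BB·ADD·AC·DBC·ADD·AC·DBC·ADD·DBC·DBC·BB·ADD·BB·ADD·BB·ADD·AC·DBC·ADD·BB·AC·AC·BB·ADD·AC·DBC·ADD·BB·AC·AC·AC·DBC·ADD·AC·DBC·ADD·DBC·DBC·BB·AC·AC·DBC·DBC·BB·AC·AC·DBC·DBC·BB·AC·AC·BB·ADD·AC·DBC·ADD·BB·AC·AC·DBC·DBC·BB·ADD·BB·ADD·DBC·DBC·BB·AC·AC·BB·ADD·AC·DBC·ADD·BB·AC·AC·DBC·DBC·BB·ADD·BB·ADD
    A ↦ BB
    B ↦ DBC
    C ↦ ADD
    D ↦ AC

A->BB, B->DBC, C->ADD, D->AC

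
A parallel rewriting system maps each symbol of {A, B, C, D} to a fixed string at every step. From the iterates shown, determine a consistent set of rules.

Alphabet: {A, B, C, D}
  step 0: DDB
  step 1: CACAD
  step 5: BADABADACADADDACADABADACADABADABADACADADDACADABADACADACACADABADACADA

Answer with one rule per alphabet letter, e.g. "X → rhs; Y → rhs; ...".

  step 0 ⇒ step 1: DDB ⇒ CA·CA·D
    B ↦ D
    D ↦ CA
    A ↦ DA  (constrained at step 1)
    C ↦ BA  (constrained at step 1)

A->DA, B->D, C->BA, D->CA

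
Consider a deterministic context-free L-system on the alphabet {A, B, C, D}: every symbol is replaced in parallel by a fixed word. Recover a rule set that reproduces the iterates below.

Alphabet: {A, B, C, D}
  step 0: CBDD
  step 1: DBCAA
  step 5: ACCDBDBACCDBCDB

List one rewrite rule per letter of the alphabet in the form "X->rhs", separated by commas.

A->C, B->C, C->DB, D->A

  step 0 ⇒ step 1: CBDD ⇒ DB·C·A·A
    B ↦ C
    C ↦ DB
    D ↦ A
    A ↦ C  (constrained at step 1)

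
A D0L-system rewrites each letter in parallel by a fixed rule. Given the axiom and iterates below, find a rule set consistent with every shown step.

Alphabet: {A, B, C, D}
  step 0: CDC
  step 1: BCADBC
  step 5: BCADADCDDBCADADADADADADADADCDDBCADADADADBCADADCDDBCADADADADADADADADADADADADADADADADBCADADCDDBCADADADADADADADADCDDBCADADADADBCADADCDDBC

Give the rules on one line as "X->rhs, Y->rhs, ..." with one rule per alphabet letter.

  step 0 ⇒ step 1: CDC ⇒ BC·AD·BC
    C ↦ BC
    D ↦ AD
    A ↦ AD  (constrained at step 1)
    B ↦ CDD  (constrained at step 1)

A->AD, B->CDD, C->BC, D->AD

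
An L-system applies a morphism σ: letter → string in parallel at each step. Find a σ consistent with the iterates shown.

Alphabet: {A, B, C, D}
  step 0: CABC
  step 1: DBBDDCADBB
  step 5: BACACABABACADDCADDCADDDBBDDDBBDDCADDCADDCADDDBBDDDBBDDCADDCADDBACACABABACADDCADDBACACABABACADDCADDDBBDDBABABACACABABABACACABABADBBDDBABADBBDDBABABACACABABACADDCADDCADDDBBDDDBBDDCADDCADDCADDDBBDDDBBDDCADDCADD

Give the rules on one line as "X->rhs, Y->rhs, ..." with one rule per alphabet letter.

A->DD, B->CA, C->DBB, D->BA

  step 0 ⇒ step 1: CABC ⇒ DBB·DD·CA·DBB
    A ↦ DD
    B ↦ CA
    C ↦ DBB
    D ↦ BA  (constrained at step 1)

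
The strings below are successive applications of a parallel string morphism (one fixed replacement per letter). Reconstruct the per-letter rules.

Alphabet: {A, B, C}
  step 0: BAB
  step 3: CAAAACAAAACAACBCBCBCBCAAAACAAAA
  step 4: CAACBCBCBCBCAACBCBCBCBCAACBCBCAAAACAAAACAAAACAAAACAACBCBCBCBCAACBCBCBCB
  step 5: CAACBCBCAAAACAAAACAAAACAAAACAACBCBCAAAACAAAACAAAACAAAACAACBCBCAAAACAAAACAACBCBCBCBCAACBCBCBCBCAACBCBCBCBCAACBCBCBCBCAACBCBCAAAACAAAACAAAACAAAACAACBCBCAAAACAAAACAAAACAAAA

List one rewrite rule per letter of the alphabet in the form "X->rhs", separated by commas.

A->CB, B->AA, C->CAA

  step 4 ⇒ step 5: CAACBCBCBCBCAACBCBCBCBCAACBCBCAAAACAAAACAAAACAAAACAACBCBCBCBCAACBCBCBCB ⇒ CAA·CB·CB·CAA·AA·CAA·AA·CAA·AA·CAA·AA·CAA·CB·CB·CAA·AA·CAA·AA·CAA·AA·CAA·AA·CAA·CB·CB·CAA·AA·CAA·AA·CAA·CB·CB·CB·CB·CAA·CB·CB·CB·CB·CAA·CB·CB·CB·CB·CAA·CB·CB·CB·CB·CAA·CB·CB·CAA·AA·CAA·AA·CAA·AA·CAA·AA·CAA·CB·CB·CAA·AA·CAA·AA·CAA·AA·CAA·AA
    A ↦ CB
    B ↦ AA
    C ↦ CAA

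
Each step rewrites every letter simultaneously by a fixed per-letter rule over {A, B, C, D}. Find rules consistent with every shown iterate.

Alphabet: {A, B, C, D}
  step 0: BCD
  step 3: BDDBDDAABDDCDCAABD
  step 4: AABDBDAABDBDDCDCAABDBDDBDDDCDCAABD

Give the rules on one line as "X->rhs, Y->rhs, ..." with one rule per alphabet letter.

A->DC, B->AA, C->D, D->BD

  step 3 ⇒ step 4: BDDBDDAABDDCDCAABD ⇒ AA·BD·BD·AA·BD·BD·DC·DC·AA·BD·BD·D·BD·D·DC·DC·AA·BD
    A ↦ DC
    B ↦ AA
    C ↦ D
    D ↦ BD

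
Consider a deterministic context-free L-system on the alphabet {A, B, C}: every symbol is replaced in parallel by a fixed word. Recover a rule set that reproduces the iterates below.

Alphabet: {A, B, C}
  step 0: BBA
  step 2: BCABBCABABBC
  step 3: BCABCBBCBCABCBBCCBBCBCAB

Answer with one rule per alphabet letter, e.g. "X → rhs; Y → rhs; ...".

A->CB, B->BC, C->AB

  step 2 ⇒ step 3: BCABBCABABBC ⇒ BC·AB·CB·BC·BC·AB·CB·BC·CB·BC·BC·AB
    A ↦ CB
    B ↦ BC
    C ↦ AB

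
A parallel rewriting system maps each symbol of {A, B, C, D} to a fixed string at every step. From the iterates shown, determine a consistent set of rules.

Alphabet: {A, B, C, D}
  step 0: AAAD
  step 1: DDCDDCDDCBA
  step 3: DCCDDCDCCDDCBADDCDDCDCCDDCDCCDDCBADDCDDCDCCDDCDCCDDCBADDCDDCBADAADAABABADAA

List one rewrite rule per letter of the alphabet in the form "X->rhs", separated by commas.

  step 0 ⇒ step 1: AAAD ⇒ DDC·DDC·DDC·BA
    A ↦ DDC
    D ↦ BA
    B ↦ DCC  (constrained at step 1)
    C ↦ DAA  (constrained at step 1)

A->DDC, B->DCC, C->DAA, D->BA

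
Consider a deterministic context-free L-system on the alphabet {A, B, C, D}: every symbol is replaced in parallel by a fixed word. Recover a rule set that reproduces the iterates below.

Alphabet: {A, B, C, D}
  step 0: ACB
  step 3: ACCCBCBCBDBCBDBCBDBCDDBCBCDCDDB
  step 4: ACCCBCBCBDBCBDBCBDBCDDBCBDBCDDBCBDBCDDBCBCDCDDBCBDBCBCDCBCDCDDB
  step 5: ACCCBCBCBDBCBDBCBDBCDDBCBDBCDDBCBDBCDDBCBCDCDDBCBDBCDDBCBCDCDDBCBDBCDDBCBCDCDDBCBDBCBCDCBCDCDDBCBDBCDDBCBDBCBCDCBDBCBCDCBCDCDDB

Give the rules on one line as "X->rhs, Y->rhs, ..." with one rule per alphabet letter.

A->ACC, B->DB, C->CB, D->CD

  step 4 ⇒ step 5: ACCCBCBCBDBCBDBCBDBCDDBCBDBCDDBCBDBCDDBCBCDCDDBCBDBCBCDCBCDCDDB ⇒ ACC·CB·CB·CB·DB·CB·DB·CB·DB·CD·DB·CB·DB·CD·DB·CB·DB·CD·DB·CB·CD·CD·DB·CB·DB·CD·DB·CB·CD·CD·DB·CB·DB·CD·DB·CB·CD·CD·DB·CB·DB·CB·CD·CB·CD·CD·DB·CB·DB·CD·DB·CB·DB·CB·CD·CB·DB·CB·CD·CB·CD·CD·DB
    A ↦ ACC
    B ↦ DB
    C ↦ CB
    D ↦ CD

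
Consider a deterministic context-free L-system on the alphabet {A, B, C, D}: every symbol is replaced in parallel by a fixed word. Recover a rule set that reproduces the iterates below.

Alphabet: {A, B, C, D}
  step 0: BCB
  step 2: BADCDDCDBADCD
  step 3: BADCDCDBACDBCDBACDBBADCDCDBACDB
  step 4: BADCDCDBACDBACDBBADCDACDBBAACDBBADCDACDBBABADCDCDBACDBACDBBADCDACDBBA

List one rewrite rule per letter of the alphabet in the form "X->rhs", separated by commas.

  step 3 ⇒ step 4: BADCDCDBACDBCDBACDBBADCDCDBACDB ⇒ BA·DCD·CDB·A·CDB·A·CDB·BA·DCD·A·CDB·BA·A·CDB·BA·DCD·A·CDB·BA·BA·DCD·CDB·A·CDB·A·CDB·BA·DCD·A·CDB·BA
    A ↦ DCD
    B ↦ BA
    C ↦ A
    D ↦ CDB

A->DCD, B->BA, C->A, D->CDB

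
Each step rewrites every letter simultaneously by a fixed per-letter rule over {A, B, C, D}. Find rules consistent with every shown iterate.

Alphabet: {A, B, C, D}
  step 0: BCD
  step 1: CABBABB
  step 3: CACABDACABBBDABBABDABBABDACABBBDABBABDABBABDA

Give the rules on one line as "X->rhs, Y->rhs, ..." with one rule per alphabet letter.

  step 0 ⇒ step 1: BCD ⇒ CA·BBA·BB
    B ↦ CA
    C ↦ BBA
    D ↦ BB
    A ↦ BDA  (constrained at step 1)

A->BDA, B->CA, C->BBA, D->BB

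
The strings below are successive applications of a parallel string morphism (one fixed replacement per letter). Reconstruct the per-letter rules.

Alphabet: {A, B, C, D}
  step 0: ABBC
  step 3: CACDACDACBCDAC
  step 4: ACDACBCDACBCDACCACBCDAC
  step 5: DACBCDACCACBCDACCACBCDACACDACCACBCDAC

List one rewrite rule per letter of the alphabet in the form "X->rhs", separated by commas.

A->D, B->C, C->AC, D->BC

  step 4 ⇒ step 5: ACDACBCDACBCDACCACBCDAC ⇒ D·AC·BC·D·AC·C·AC·BC·D·AC·C·AC·BC·D·AC·AC·D·AC·C·AC·BC·D·AC
    A ↦ D
    B ↦ C
    C ↦ AC
    D ↦ BC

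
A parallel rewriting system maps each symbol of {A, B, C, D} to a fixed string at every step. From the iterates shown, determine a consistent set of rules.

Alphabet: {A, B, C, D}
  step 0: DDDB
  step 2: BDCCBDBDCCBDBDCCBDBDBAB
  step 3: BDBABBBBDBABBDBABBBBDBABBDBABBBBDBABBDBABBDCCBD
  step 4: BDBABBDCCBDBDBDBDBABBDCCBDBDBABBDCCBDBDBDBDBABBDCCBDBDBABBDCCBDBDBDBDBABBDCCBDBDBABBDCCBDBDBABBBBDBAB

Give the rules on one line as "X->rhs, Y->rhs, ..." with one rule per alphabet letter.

  step 3 ⇒ step 4: BDBABBBBDBABBDBABBBBDBABBDBABBBBDBABBDBABBDCCBD ⇒ BD·BAB·BD·CC·BD·BD·BD·BD·BAB·BD·CC·BD·BD·BAB·BD·CC·BD·BD·BD·BD·BAB·BD·CC·BD·BD·BAB·BD·CC·BD·BD·BD·BD·BAB·BD·CC·BD·BD·BAB·BD·CC·BD·BD·BAB·B·B·BD·BAB
    A ↦ CC
    B ↦ BD
    C ↦ B
    D ↦ BAB

A->CC, B->BD, C->B, D->BAB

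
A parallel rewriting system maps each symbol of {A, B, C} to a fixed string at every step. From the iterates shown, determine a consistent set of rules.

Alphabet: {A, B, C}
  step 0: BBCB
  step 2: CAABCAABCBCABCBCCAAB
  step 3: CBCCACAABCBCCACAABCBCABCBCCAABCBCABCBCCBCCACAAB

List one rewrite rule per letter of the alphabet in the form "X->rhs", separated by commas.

  step 2 ⇒ step 3: CAABCAABCBCABCBCCAAB ⇒ CBC·CA·CA·AB·CBC·CA·CA·AB·CBC·AB·CBC·CA·AB·CBC·AB·CBC·CBC·CA·CA·AB
    A ↦ CA
    B ↦ AB
    C ↦ CBC

A->CA, B->AB, C->CBC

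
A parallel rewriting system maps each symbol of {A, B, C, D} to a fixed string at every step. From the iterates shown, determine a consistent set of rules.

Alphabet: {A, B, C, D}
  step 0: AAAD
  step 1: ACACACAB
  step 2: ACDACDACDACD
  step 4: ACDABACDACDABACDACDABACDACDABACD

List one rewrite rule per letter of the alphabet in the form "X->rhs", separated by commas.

  step 1 ⇒ step 2: ACACACAB ⇒ AC·D·AC·D·AC·D·AC·D
    A ↦ AC
    B ↦ D
    C ↦ D
  step 0 ⇒ step 1: AAAD ⇒ AC·AC·AC·AB
    D ↦ AB

A->AC, B->D, C->D, D->AB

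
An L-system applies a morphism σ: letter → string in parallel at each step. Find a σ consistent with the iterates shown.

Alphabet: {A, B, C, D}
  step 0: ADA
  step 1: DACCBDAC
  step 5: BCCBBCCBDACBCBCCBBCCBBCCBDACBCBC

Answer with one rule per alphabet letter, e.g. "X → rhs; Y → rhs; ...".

  step 0 ⇒ step 1: ADA ⇒ DAC·CB·DAC
    A ↦ DAC
    D ↦ CB
    B ↦ C  (constrained at step 1)
    C ↦ B  (constrained at step 1)

A->DAC, B->C, C->B, D->CB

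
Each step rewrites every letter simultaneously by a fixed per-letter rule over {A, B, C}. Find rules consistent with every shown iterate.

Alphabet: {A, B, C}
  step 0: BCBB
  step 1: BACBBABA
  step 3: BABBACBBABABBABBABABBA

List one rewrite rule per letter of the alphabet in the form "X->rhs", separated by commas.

A->B, B->BA, C->CB

  step 0 ⇒ step 1: BCBB ⇒ BA·CB·BA·BA
    B ↦ BA
    C ↦ CB
    A ↦ B  (constrained at step 1)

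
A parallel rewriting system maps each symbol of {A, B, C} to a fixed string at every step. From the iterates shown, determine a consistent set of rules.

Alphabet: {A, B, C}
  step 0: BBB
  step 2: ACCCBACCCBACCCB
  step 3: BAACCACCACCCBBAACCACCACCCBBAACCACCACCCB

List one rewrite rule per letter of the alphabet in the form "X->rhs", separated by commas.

A->BA, B->CB, C->ACC

  step 2 ⇒ step 3: ACCCBACCCBACCCB ⇒ BA·ACC·ACC·ACC·CB·BA·ACC·ACC·ACC·CB·BA·ACC·ACC·ACC·CB
    A ↦ BA
    B ↦ CB
    C ↦ ACC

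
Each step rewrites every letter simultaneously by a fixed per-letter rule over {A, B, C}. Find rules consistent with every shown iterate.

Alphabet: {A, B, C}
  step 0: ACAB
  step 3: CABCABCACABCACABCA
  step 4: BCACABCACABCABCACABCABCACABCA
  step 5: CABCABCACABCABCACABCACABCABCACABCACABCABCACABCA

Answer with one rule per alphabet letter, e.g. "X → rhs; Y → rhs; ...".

A->CA, B->CA, C->B

  step 4 ⇒ step 5: BCACABCACABCABCACABCABCACABCA ⇒ CA·B·CA·B·CA·CA·B·CA·B·CA·CA·B·CA·CA·B·CA·B·CA·CA·B·CA·CA·B·CA·B·CA·CA·B·CA
    A ↦ CA
    B ↦ CA
    C ↦ B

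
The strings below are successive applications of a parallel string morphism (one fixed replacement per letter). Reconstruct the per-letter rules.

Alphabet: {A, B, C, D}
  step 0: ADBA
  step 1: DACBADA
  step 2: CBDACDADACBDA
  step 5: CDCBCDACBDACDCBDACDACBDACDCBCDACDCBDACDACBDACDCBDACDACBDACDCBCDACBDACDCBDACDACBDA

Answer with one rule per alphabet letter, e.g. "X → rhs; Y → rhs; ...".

  step 1 ⇒ step 2: DACBADA ⇒ CB·DA·CD·A·DA·CB·DA
    A ↦ DA
    B ↦ A
    C ↦ CD
    D ↦ CB

A->DA, B->A, C->CD, D->CB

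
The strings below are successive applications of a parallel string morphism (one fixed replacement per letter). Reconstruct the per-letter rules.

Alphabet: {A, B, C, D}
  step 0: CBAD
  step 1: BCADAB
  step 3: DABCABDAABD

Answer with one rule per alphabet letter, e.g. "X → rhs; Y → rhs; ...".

A->D, B->A, C->BC, D->AB

  step 0 ⇒ step 1: CBAD ⇒ BC·A·D·AB
    A ↦ D
    B ↦ A
    C ↦ BC
    D ↦ AB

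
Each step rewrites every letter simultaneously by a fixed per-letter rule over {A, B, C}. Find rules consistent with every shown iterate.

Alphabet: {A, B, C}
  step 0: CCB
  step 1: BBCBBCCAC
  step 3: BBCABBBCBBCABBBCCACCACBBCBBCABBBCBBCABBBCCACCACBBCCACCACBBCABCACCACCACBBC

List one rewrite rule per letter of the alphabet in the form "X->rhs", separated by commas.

  step 0 ⇒ step 1: CCB ⇒ BBC·BBC·CAC
    B ↦ CAC
    C ↦ BBC
    A ↦ AB  (constrained at step 1)

A->AB, B->CAC, C->BBC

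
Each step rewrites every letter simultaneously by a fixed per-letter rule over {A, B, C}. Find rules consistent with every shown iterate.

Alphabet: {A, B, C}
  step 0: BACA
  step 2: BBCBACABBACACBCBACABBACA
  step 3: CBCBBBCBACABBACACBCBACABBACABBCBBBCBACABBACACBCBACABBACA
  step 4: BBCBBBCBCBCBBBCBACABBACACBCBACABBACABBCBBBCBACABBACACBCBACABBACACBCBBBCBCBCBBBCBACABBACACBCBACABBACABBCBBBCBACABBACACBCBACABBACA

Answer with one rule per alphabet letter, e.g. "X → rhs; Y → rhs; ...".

A->ACA, B->CB, C->BB

  step 3 ⇒ step 4: CBCBBBCBACABBACACBCBACABBACABBCBBBCBACABBACACBCBACABBACA ⇒ BB·CB·BB·CB·CB·CB·BB·CB·ACA·BB·ACA·CB·CB·ACA·BB·ACA·BB·CB·BB·CB·ACA·BB·ACA·CB·CB·ACA·BB·ACA·CB·CB·BB·CB·CB·CB·BB·CB·ACA·BB·ACA·CB·CB·ACA·BB·ACA·BB·CB·BB·CB·ACA·BB·ACA·CB·CB·ACA·BB·ACA
    A ↦ ACA
    B ↦ CB
    C ↦ BB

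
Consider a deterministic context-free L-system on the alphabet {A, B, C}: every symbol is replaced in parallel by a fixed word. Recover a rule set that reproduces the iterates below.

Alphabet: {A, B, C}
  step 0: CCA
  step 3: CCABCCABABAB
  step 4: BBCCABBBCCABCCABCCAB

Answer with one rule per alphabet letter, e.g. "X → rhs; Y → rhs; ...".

A->CC, B->AB, C->B

  step 3 ⇒ step 4: CCABCCABABAB ⇒ B·B·CC·AB·B·B·CC·AB·CC·AB·CC·AB
    A ↦ CC
    B ↦ AB
    C ↦ B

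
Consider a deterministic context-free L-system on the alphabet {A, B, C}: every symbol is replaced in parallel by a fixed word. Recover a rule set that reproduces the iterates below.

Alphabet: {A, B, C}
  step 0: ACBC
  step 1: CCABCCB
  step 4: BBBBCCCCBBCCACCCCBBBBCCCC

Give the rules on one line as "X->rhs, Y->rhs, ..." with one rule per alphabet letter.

  step 0 ⇒ step 1: ACBC ⇒ CCA·B·CC·B
    A ↦ CCA
    B ↦ CC
    C ↦ B

A->CCA, B->CC, C->B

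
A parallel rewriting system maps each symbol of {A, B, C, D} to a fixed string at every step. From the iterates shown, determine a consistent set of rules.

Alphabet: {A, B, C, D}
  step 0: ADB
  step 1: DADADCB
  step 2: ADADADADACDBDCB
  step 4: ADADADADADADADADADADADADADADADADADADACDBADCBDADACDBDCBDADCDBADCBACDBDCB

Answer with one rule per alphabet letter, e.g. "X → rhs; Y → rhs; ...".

  step 1 ⇒ step 2: DADADCB ⇒ A·DAD·A·DAD·A·CDB·DCB
    A ↦ DAD
    B ↦ DCB
    C ↦ CDB
    D ↦ A

A->DAD, B->DCB, C->CDB, D->A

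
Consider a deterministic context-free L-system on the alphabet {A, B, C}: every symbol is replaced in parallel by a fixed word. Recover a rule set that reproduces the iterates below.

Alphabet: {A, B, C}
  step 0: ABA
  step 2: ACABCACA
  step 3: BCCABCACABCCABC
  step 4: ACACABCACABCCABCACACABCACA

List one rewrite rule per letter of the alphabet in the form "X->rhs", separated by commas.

A->BC, B->A, C->CA

  step 3 ⇒ step 4: BCCABCACABCCABC ⇒ A·CA·CA·BC·A·CA·BC·CA·BC·A·CA·CA·BC·A·CA
    A ↦ BC
    B ↦ A
    C ↦ CA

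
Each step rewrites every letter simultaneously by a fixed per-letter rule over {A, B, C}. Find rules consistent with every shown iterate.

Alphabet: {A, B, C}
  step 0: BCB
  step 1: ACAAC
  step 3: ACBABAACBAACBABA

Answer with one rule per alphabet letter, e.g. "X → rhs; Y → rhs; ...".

A->BA, B->AC, C->A

  step 0 ⇒ step 1: BCB ⇒ AC·A·AC
    B ↦ AC
    C ↦ A
    A ↦ BA  (constrained at step 1)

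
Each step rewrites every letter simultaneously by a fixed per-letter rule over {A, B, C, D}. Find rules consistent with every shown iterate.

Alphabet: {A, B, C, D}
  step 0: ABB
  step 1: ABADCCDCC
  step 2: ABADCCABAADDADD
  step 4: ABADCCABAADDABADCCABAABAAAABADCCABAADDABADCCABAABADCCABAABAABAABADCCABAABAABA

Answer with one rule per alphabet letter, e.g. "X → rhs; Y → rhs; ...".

  step 1 ⇒ step 2: ABADCCDCC ⇒ ABA·DCC·ABA·A·D·D·A·D·D
    A ↦ ABA
    B ↦ DCC
    C ↦ D
    D ↦ A

A->ABA, B->DCC, C->D, D->A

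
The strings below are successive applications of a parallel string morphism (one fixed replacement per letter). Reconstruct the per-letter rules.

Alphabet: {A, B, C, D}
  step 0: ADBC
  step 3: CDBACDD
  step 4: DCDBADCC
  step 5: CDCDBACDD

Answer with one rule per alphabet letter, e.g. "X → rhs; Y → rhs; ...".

A->BA, B->D, C->D, D->C

  step 4 ⇒ step 5: DCDBADCC ⇒ C·D·C·D·BA·C·D·D
    A ↦ BA
    B ↦ D
    C ↦ D
    D ↦ C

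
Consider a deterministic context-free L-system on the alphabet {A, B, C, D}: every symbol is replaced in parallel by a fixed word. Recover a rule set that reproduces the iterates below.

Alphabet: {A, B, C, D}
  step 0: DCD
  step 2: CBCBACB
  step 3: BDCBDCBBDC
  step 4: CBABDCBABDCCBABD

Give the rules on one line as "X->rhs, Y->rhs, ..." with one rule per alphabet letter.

A->B, B->C, C->BD, D->BA

  step 3 ⇒ step 4: BDCBDCBBDC ⇒ C·BA·BD·C·BA·BD·C·C·BA·BD
    B ↦ C
    C ↦ BD
    D ↦ BA
  step 2 ⇒ step 3: CBCBACB ⇒ BD·C·BD·C·B·BD·C
    A ↦ B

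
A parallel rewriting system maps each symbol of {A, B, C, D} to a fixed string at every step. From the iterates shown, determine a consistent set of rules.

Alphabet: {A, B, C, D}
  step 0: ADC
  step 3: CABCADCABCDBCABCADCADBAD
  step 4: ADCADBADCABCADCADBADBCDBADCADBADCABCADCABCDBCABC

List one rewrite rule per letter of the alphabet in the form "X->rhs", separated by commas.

  step 3 ⇒ step 4: CABCADCABCDBCABCADCADBAD ⇒ AD·CA·DB·AD·CA·BC·AD·CA·DB·AD·BC·DB·AD·CA·DB·AD·CA·BC·AD·CA·BC·DB·CA·BC
    A ↦ CA
    B ↦ DB
    C ↦ AD
    D ↦ BC

A->CA, B->DB, C->AD, D->BC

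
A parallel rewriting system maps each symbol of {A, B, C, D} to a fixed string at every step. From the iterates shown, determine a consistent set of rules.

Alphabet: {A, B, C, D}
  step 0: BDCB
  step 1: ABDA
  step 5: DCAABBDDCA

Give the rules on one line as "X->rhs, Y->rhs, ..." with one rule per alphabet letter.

  step 0 ⇒ step 1: BDCB ⇒ A·B·D·A
    B ↦ A
    C ↦ D
    D ↦ B
    A ↦ DC  (constrained at step 1)

A->DC, B->A, C->D, D->B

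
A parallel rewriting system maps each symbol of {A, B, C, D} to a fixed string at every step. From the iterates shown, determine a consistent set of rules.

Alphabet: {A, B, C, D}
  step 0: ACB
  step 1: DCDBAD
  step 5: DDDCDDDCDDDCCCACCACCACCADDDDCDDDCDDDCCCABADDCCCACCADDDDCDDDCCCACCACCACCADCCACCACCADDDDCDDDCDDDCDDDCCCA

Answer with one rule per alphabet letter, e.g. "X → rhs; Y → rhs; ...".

  step 0 ⇒ step 1: ACB ⇒ DC·D·BAD
    A ↦ DC
    B ↦ BAD
    C ↦ D
    D ↦ CCA  (constrained at step 1)

A->DC, B->BAD, C->D, D->CCA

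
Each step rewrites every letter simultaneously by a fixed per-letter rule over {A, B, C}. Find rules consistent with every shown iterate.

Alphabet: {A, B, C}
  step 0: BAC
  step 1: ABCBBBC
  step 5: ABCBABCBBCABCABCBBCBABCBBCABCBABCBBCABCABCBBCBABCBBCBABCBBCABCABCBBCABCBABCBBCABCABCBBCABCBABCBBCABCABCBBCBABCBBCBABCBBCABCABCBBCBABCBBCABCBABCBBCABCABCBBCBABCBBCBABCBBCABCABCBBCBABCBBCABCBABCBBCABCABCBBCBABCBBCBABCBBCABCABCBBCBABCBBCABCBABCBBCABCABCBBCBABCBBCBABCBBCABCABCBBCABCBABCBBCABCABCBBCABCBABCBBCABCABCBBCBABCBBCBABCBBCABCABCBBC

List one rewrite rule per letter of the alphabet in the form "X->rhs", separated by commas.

A->B, B->ABC, C->BBC

  step 0 ⇒ step 1: BAC ⇒ ABC·B·BBC
    A ↦ B
    B ↦ ABC
    C ↦ BBC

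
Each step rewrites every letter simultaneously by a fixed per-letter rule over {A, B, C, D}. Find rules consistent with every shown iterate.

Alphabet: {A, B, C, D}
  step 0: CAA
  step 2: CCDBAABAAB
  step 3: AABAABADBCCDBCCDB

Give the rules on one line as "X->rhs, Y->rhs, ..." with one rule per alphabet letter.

A->C, B->DB, C->AAB, D->A

  step 2 ⇒ step 3: CCDBAABAAB ⇒ AAB·AAB·A·DB·C·C·DB·C·C·DB
    A ↦ C
    B ↦ DB
    C ↦ AAB
    D ↦ A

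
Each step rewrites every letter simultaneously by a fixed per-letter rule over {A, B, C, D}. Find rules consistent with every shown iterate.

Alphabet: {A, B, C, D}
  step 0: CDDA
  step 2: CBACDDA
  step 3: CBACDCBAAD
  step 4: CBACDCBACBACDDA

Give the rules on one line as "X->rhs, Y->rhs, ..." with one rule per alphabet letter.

A->D, B->AC, C->CB, D->A

  step 3 ⇒ step 4: CBACDCBAAD ⇒ CB·AC·D·CB·A·CB·AC·D·D·A
    A ↦ D
    B ↦ AC
    C ↦ CB
    D ↦ A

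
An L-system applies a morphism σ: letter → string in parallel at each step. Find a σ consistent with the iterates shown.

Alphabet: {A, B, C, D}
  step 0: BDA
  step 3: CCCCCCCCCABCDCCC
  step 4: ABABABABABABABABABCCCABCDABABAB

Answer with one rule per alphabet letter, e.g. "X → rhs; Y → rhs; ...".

  step 3 ⇒ step 4: CCCCCCCCCABCDCCC ⇒ AB·AB·AB·AB·AB·AB·AB·AB·AB·C·CC·AB·CD·AB·AB·AB
    A ↦ C
    B ↦ CC
    C ↦ AB
    D ↦ CD

A->C, B->CC, C->AB, D->CD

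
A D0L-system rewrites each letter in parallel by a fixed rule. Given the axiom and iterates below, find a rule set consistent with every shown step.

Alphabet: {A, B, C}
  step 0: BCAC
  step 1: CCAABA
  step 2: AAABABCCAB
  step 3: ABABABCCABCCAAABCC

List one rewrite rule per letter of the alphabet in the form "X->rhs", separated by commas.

  step 2 ⇒ step 3: AAABABCCAB ⇒ AB·AB·AB·CC·AB·CC·A·A·AB·CC
    A ↦ AB
    B ↦ CC
    C ↦ A

A->AB, B->CC, C->A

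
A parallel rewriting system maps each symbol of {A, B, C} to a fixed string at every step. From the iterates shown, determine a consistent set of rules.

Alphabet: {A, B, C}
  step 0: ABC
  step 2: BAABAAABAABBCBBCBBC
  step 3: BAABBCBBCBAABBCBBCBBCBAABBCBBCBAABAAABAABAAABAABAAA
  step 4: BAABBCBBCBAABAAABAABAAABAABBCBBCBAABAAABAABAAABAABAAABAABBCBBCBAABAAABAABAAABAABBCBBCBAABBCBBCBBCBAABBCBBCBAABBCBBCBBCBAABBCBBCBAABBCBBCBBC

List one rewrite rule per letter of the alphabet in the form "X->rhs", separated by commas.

A->BBC, B->BAA, C->A

  step 3 ⇒ step 4: BAABBCBBCBAABBCBBCBBCBAABBCBBCBAABAAABAABAAABAABAAA ⇒ BAA·BBC·BBC·BAA·BAA·A·BAA·BAA·A·BAA·BBC·BBC·BAA·BAA·A·BAA·BAA·A·BAA·BAA·A·BAA·BBC·BBC·BAA·BAA·A·BAA·BAA·A·BAA·BBC·BBC·BAA·BBC·BBC·BBC·BAA·BBC·BBC·BAA·BBC·BBC·BBC·BAA·BBC·BBC·BAA·BBC·BBC·BBC
    A ↦ BBC
    B ↦ BAA
    C ↦ A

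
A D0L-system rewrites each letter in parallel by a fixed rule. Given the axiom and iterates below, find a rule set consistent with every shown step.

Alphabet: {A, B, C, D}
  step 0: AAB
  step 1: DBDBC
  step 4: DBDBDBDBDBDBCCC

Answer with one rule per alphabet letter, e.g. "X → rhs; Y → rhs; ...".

  step 0 ⇒ step 1: AAB ⇒ DB·DB·C
    A ↦ DB
    B ↦ C
    C ↦ A  (constrained at step 1)
    D ↦ CC  (constrained at step 1)

A->DB, B->C, C->A, D->CC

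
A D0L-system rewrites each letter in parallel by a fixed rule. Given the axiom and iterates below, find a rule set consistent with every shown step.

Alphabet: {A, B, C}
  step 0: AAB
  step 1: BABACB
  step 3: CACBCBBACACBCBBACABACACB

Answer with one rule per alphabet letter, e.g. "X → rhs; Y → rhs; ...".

A->BA, B->CB, C->CA

  step 0 ⇒ step 1: AAB ⇒ BA·BA·CB
    A ↦ BA
    B ↦ CB
    C ↦ CA  (constrained at step 1)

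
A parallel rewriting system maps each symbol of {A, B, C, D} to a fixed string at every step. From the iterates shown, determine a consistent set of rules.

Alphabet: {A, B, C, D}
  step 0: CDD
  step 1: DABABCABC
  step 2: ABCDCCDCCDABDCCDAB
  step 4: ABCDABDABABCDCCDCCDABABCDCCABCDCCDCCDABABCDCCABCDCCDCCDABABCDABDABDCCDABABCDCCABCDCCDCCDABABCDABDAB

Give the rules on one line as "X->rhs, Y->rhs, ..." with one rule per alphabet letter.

A->DC, B->C, C->DAB, D->ABC

  step 1 ⇒ step 2: DABABCABC ⇒ ABC·DC·C·DC·C·DAB·DC·C·DAB
    A ↦ DC
    B ↦ C
    C ↦ DAB
    D ↦ ABC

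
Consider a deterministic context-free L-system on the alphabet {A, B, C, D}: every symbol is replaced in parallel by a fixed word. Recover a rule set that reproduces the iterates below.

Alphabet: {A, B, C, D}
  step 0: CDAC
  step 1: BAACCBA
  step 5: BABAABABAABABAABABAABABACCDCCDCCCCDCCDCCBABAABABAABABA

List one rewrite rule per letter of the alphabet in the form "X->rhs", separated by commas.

  step 0 ⇒ step 1: CDAC ⇒ BA·A·CC·BA
    A ↦ CC
    C ↦ BA
    D ↦ A
    B ↦ D  (constrained at step 1)

A->CC, B->D, C->BA, D->A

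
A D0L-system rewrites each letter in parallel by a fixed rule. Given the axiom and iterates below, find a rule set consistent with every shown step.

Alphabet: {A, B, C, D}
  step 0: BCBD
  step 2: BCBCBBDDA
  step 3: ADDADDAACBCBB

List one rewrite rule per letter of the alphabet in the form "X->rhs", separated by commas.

  step 2 ⇒ step 3: BCBCBBDDA ⇒ A·DD·A·DD·A·A·CB·CB·B
    A ↦ B
    B ↦ A
    C ↦ DD
    D ↦ CB

A->B, B->A, C->DD, D->CB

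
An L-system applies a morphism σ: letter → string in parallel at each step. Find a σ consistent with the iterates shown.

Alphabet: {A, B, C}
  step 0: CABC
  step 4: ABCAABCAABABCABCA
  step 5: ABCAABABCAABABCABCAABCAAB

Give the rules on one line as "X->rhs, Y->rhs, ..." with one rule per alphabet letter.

A->AB, B->C, C->A

  step 4 ⇒ step 5: ABCAABCAABABCABCA ⇒ AB·C·A·AB·AB·C·A·AB·AB·C·AB·C·A·AB·C·A·AB
    A ↦ AB
    B ↦ C
    C ↦ A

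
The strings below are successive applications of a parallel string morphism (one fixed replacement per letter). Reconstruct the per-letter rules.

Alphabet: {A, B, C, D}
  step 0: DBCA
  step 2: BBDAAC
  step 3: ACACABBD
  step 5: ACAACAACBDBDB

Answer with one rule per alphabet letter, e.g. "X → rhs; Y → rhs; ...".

  step 2 ⇒ step 3: BBDAAC ⇒ AC·AC·A·B·B·D
    A ↦ B
    B ↦ AC
    C ↦ D
    D ↦ A

A->B, B->AC, C->D, D->A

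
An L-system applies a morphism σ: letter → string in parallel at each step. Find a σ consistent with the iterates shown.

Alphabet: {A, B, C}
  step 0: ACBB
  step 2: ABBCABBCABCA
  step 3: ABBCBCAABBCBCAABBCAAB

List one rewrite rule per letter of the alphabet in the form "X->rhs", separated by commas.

  step 2 ⇒ step 3: ABBCABBCABCA ⇒ AB·BC·BC·A·AB·BC·BC·A·AB·BC·A·AB
    A ↦ AB
    B ↦ BC
    C ↦ A

A->AB, B->BC, C->A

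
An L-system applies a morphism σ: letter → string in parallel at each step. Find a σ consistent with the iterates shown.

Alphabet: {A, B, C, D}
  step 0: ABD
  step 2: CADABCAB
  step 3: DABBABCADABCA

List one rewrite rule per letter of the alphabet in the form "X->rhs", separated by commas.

A->B, B->CA, C->DA, D->BA

  step 2 ⇒ step 3: CADABCAB ⇒ DA·B·BA·B·CA·DA·B·CA
    A ↦ B
    B ↦ CA
    C ↦ DA
    D ↦ BA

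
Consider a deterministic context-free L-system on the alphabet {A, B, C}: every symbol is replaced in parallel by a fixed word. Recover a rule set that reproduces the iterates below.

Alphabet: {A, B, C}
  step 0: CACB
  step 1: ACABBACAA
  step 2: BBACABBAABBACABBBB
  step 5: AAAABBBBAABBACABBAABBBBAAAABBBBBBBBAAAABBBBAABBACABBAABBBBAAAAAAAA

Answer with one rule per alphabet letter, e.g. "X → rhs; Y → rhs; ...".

A->BB, B->A, C->ACA

  step 1 ⇒ step 2: ACABBACAA ⇒ BB·ACA·BB·A·A·BB·ACA·BB·BB
    A ↦ BB
    B ↦ A
    C ↦ ACA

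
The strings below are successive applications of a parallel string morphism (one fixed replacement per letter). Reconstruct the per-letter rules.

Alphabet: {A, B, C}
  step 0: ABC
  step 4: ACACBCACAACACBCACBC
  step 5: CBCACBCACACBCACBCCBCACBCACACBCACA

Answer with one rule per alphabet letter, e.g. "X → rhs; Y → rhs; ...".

  step 4 ⇒ step 5: ACACBCACAACACBCACBC ⇒ CBC·A·CBC·A·C·A·CBC·A·CBC·CBC·A·CBC·A·C·A·CBC·A·C·A
    A ↦ CBC
    B ↦ C
    C ↦ A

A->CBC, B->C, C->A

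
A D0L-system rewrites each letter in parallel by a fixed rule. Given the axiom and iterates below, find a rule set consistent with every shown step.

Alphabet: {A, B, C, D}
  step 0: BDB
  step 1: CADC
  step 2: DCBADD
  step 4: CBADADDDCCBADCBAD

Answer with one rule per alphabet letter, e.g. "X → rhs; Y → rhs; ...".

A->CB, B->C, C->D, D->AD

  step 1 ⇒ step 2: CADC ⇒ D·CB·AD·D
    A ↦ CB
    C ↦ D
    D ↦ AD
  step 0 ⇒ step 1: BDB ⇒ C·AD·C
    B ↦ C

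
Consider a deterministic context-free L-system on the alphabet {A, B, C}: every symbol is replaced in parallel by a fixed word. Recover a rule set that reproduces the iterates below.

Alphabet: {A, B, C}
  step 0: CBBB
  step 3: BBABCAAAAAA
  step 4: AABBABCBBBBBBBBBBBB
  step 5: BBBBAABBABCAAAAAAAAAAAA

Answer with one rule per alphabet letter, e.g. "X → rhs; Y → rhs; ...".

A->BB, B->A, C->BC

  step 4 ⇒ step 5: AABBABCBBBBBBBBBBBB ⇒ BB·BB·A·A·BB·A·BC·A·A·A·A·A·A·A·A·A·A·A·A
    A ↦ BB
    B ↦ A
    C ↦ BC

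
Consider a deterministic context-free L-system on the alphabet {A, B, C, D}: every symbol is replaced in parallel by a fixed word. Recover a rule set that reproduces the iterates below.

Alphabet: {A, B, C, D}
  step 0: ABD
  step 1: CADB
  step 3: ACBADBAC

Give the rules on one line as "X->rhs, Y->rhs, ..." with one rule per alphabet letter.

A->C, B->A, C->BA, D->DB

  step 0 ⇒ step 1: ABD ⇒ C·A·DB
    A ↦ C
    B ↦ A
    D ↦ DB
    C ↦ BA  (constrained at step 1)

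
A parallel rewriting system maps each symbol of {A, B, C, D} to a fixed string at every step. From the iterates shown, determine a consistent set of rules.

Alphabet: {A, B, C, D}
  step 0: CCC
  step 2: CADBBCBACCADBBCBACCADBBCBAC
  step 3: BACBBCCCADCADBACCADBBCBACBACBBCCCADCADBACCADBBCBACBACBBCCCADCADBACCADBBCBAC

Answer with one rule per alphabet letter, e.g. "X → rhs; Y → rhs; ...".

A->BBC, B->CAD, C->BAC, D->C

  step 2 ⇒ step 3: CADBBCBACCADBBCBACCADBBCBAC ⇒ BAC·BBC·C·CAD·CAD·BAC·CAD·BBC·BAC·BAC·BBC·C·CAD·CAD·BAC·CAD·BBC·BAC·BAC·BBC·C·CAD·CAD·BAC·CAD·BBC·BAC
    A ↦ BBC
    B ↦ CAD
    C ↦ BAC
    D ↦ C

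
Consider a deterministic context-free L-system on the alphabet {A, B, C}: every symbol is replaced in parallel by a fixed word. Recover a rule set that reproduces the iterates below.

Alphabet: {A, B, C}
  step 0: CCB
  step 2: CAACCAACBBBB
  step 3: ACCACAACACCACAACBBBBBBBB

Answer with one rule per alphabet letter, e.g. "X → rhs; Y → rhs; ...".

A->CA, B->BB, C->AC

  step 2 ⇒ step 3: CAACCAACBBBB ⇒ AC·CA·CA·AC·AC·CA·CA·AC·BB·BB·BB·BB
    A ↦ CA
    B ↦ BB
    C ↦ AC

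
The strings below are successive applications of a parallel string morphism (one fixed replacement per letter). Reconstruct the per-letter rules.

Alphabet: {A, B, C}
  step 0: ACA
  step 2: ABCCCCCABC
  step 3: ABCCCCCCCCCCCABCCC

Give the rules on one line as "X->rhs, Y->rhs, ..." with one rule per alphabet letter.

A->AB, B->C, C->CC

  step 2 ⇒ step 3: ABCCCCCABC ⇒ AB·C·CC·CC·CC·CC·CC·AB·C·CC
    A ↦ AB
    B ↦ C
    C ↦ CC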